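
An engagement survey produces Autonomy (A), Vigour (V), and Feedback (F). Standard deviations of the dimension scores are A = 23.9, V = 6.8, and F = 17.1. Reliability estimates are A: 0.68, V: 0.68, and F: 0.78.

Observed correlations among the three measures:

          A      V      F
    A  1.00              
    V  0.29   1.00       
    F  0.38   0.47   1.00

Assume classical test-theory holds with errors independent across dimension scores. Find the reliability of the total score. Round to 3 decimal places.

0.816

Var(A+V+F) = 23.9² + 6.8² + 17.1² + 2·[23.9·6.8·0.29 + 23.9·17.1·0.38 + 6.8·17.1·0.47] = 909.86 + 514.169 = 1424.03.
Under uncorrelated errors the observed covariances equal the true-score covariances, so only the own-variance terms attenuate.
True-score variance = [23.9²·0.68 + 6.8²·0.68 + 17.1²·0.78] + 514.169 = 647.946 + 514.169 = 1162.12.
Reliability = 1162.12 / 1424.03 = 0.816.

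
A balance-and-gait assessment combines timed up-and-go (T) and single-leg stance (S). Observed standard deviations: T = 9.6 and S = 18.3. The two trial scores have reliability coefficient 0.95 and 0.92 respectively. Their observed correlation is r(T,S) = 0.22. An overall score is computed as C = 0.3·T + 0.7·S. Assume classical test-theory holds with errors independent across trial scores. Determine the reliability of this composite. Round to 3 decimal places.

0.928

Var(C) = 0.3²·9.6² + 0.7²·18.3² + 2·[0.21·9.6·18.3·0.22] = 172.391 + 16.2328 = 188.623.
With uncorrelated errors the cross-covariances are all true-score covariance, so they carry over unchanged; only the diagonal terms shrink to ρᵢσᵢ².
True-score variance = [0.3²·9.6²·0.95 + 0.7²·18.3²·0.92] + 16.2328 = 158.848 + 16.2328 = 175.081.
Reliability = 175.081 / 188.623 = 0.928.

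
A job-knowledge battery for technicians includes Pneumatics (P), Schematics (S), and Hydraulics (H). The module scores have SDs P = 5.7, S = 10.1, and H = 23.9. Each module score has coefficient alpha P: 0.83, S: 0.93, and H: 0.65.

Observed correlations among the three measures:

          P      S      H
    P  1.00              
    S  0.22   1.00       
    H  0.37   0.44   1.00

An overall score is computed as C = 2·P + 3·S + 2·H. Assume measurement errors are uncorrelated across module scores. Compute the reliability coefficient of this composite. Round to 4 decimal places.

0.8284

Var(C) = 2²·5.7² + 3²·10.1² + 2²·23.9² + 2·[6·5.7·10.1·0.22 + 4·5.7·23.9·0.37 + 6·10.1·23.9·0.44] = 3332.89 + 1829.76 = 5162.65.
Because errors are independent across components, Cov(Tᵢ,Tⱼ) = Cov(Xᵢ,Xⱼ); the off-diagonal part of the true-score variance is the same as above.
True-score variance = [2²·5.7²·0.83 + 3²·10.1²·0.93 + 2²·23.9²·0.65] + 1829.76 = 2446.84 + 1829.76 = 4276.6.
Reliability = 4276.6 / 5162.65 = 0.8284.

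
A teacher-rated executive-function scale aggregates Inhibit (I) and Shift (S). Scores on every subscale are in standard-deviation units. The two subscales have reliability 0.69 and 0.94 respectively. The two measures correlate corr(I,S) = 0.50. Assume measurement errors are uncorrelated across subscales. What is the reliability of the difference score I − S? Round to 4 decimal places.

0.6300

Var(I−S) = 1 + 1 − 2·0.50 = 2 − 1 = 1.
With uncorrelated errors the cross-covariances are all true-score covariance, so they carry over unchanged; only the diagonal terms shrink to ρᵢσᵢ².
True-score variance = [0.69 + 0.94] − 1 = 1.63 − 1 = 0.63.
Reliability = 0.63 / 1 = 0.6300.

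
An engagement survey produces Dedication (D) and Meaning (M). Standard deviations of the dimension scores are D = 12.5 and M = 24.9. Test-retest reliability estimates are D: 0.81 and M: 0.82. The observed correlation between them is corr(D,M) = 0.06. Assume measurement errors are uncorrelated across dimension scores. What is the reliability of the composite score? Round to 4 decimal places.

0.8263

Var(D+M) = 12.5² + 24.9² + 2·[12.5·24.9·0.06] = 776.26 + 37.35 = 813.61.
With uncorrelated errors the cross-covariances are all true-score covariance, so they carry over unchanged; only the diagonal terms shrink to ρᵢσᵢ².
True-score variance = [12.5²·0.81 + 24.9²·0.82] + 37.35 = 634.971 + 37.35 = 672.321.
Reliability = 672.321 / 813.61 = 0.8263.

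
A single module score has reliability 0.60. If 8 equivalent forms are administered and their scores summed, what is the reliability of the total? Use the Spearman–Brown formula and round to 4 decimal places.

ρ_k = kρ / (1 + (k−1)ρ) = 8·0.60 / (1 + 7·0.60) = 4.800 / 5.200 = 0.9231.

0.9231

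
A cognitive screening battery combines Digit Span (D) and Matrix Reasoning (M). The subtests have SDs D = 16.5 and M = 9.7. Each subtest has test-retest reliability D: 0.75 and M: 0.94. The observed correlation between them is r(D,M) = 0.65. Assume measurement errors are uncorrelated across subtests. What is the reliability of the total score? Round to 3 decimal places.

0.872

Var(D+M) = 16.5² + 9.7² + 2·[16.5·9.7·0.65] = 366.34 + 208.065 = 574.405.
Because errors are independent across components, Cov(Tᵢ,Tⱼ) = Cov(Xᵢ,Xⱼ); the off-diagonal part of the true-score variance is the same as above.
True-score variance = [16.5²·0.75 + 9.7²·0.94] + 208.065 = 292.632 + 208.065 = 500.697.
Reliability = 500.697 / 574.405 = 0.872.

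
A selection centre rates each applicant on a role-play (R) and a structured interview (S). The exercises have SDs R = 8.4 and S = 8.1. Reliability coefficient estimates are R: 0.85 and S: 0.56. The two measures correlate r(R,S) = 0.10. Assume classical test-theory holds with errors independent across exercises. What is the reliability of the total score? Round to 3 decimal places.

0.737

Var(R+S) = 8.4² + 8.1² + 2·[8.4·8.1·0.10] = 136.17 + 13.608 = 149.778.
Because errors are independent across components, Cov(Tᵢ,Tⱼ) = Cov(Xᵢ,Xⱼ); the off-diagonal part of the true-score variance is the same as above.
True-score variance = [8.4²·0.85 + 8.1²·0.56] + 13.608 = 96.7176 + 13.608 = 110.326.
Reliability = 110.326 / 149.778 = 0.737.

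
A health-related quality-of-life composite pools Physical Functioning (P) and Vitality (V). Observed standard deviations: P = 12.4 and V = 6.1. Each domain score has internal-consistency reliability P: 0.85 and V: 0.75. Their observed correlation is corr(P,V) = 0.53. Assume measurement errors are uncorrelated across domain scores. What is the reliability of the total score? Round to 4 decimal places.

0.8806

Var(P+V) = 12.4² + 6.1² + 2·[12.4·6.1·0.53] = 190.97 + 80.1784 = 271.148.
Because errors are independent across components, Cov(Tᵢ,Tⱼ) = Cov(Xᵢ,Xⱼ); the off-diagonal part of the true-score variance is the same as above.
True-score variance = [12.4²·0.85 + 6.1²·0.75] + 80.1784 = 158.604 + 80.1784 = 238.782.
Reliability = 238.782 / 271.148 = 0.8806.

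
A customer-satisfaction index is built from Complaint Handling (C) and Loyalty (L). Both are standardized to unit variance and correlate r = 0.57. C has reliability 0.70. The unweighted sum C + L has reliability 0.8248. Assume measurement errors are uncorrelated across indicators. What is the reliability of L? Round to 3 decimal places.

0.750

Var(C+L) = 2 + 2·0.57 = 3.140.
True-score variance = ρ_C + ρ_L + 2·0.57, so 0.8248 = (0.70 + ρ_L + 1.14) / 3.140.
ρ_L = 0.8248·3.140 − 0.70 − 1.14 = 0.750.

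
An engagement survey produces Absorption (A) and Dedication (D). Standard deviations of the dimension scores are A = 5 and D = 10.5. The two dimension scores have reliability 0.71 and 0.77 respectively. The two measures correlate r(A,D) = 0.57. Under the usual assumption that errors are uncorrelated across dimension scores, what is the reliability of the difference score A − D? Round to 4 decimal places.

0.5675

Var(A−D) = 5² + 10.5² − 2·5·10.5·0.57 = 135.25 − 59.85 = 75.4.
Under uncorrelated errors the observed covariances equal the true-score covariances, so only the own-variance terms attenuate.
True-score variance = [5²·0.71 + 10.5²·0.77] − 59.85 = 102.642 − 59.85 = 42.7925.
Reliability = 42.7925 / 75.4 = 0.5675.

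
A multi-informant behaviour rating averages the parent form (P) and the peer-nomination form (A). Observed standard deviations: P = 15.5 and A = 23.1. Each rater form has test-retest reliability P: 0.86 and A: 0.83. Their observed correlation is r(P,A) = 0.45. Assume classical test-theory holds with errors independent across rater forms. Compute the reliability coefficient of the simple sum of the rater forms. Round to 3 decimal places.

Var(P+A) = 15.5² + 23.1² + 2·[15.5·23.1·0.45] = 773.86 + 322.245 = 1096.11.
With uncorrelated errors the cross-covariances are all true-score covariance, so they carry over unchanged; only the diagonal terms shrink to ρᵢσᵢ².
True-score variance = [15.5²·0.86 + 23.1²·0.83] + 322.245 = 649.511 + 322.245 = 971.756.
Reliability = 971.756 / 1096.11 = 0.887.

0.887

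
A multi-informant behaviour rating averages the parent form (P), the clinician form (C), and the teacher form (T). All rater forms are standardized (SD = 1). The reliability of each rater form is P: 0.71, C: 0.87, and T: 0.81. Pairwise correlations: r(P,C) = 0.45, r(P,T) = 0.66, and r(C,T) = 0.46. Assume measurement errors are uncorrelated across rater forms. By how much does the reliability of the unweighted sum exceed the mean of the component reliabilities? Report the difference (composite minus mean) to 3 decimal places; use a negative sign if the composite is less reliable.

0.104

Var(sum) = 3 + 3.14 = 6.14; true-score variance = 2.39 + 3.14 = 5.53; composite reliability = 0.9007.
Mean component reliability = 0.7967.
Difference = 0.9007 − 0.7967 = 0.104.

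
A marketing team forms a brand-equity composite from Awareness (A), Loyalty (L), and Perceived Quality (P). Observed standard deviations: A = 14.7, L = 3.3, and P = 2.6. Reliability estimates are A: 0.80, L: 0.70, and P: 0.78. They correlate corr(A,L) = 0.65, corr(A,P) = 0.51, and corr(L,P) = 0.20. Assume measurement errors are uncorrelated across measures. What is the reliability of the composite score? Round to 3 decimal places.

Var(A+L+P) = 14.7² + 3.3² + 2.6² + 2·[14.7·3.3·0.65 + 14.7·2.6·0.51 + 3.3·2.6·0.20] = 233.74 + 105.479 = 339.219.
With uncorrelated errors the cross-covariances are all true-score covariance, so they carry over unchanged; only the diagonal terms shrink to ρᵢσᵢ².
True-score variance = [14.7²·0.80 + 3.3²·0.70 + 2.6²·0.78] + 105.479 = 185.768 + 105.479 = 291.247.
Reliability = 291.247 / 339.219 = 0.859.

0.859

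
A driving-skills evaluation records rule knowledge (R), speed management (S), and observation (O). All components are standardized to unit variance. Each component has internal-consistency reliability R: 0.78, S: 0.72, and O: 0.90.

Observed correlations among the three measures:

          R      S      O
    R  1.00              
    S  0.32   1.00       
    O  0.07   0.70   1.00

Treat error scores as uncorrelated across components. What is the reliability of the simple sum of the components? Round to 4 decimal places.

0.8842

Var(R+S+O) = 3 + 2·[0.32 + 0.07 + 0.70] = 3 + 2.18 = 5.18.
With uncorrelated errors the cross-covariances are all true-score covariance, so they carry over unchanged; only the diagonal terms shrink to ρᵢσᵢ².
True-score variance = [0.78 + 0.72 + 0.90] + 2.18 = 2.4 + 2.18 = 4.58.
Reliability = 4.58 / 5.18 = 0.8842.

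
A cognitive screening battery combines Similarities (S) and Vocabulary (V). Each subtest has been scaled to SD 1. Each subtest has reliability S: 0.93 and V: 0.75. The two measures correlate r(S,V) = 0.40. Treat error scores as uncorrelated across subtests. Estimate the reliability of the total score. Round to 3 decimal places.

Var(S+V) = 2 + 2·[0.40] = 2 + 0.8 = 2.8.
Under uncorrelated errors the observed covariances equal the true-score covariances, so only the own-variance terms attenuate.
True-score variance = [0.93 + 0.75] + 0.8 = 1.68 + 0.8 = 2.48.
Reliability = 2.48 / 2.8 = 0.886.

0.886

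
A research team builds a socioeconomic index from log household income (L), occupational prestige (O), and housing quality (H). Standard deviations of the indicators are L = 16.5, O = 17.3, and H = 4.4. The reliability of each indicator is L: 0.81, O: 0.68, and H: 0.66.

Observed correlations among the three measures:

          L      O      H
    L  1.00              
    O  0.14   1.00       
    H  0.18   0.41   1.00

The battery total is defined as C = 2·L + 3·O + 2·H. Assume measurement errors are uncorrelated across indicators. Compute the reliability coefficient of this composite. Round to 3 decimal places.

0.773

Var(C) = 2²·16.5² + 3²·17.3² + 2²·4.4² + 2·[6·16.5·17.3·0.14 + 4·16.5·4.4·0.18 + 6·17.3·4.4·0.41] = 3860.05 + 958.61 = 4818.66.
Because errors are independent across components, Cov(Tᵢ,Tⱼ) = Cov(Xᵢ,Xⱼ); the off-diagonal part of the true-score variance is the same as above.
True-score variance = [2²·16.5²·0.81 + 3²·17.3²·0.68 + 2²·4.4²·0.66] + 958.61 = 2764.86 + 958.61 = 3723.47.
Reliability = 3723.47 / 4818.66 = 0.773.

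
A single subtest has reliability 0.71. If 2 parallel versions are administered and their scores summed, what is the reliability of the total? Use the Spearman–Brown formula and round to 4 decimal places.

ρ_k = kρ / (1 + (k−1)ρ) = 2·0.71 / (1 + 1·0.71) = 1.420 / 1.710 = 0.8304.

0.8304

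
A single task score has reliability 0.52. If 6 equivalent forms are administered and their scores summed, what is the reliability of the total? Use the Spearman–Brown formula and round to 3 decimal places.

0.867

ρ_k = kρ / (1 + (k−1)ρ) = 6·0.52 / (1 + 5·0.52) = 3.120 / 3.600 = 0.867.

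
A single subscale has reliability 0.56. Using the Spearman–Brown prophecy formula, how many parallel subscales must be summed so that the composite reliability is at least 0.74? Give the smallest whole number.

3

k ≥ ρ*(1−ρ₁)/(ρ₁(1−ρ*)) = 0.74·0.44 / (0.56·0.26) = 2.236.
Smallest integer k = 3.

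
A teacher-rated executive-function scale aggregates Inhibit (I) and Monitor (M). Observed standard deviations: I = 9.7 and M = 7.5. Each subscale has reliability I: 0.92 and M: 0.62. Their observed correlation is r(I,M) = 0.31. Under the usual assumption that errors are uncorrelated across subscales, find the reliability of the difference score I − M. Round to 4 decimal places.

Var(I−M) = 9.7² + 7.5² − 2·9.7·7.5·0.31 = 150.34 − 45.105 = 105.235.
Under uncorrelated errors the observed covariances equal the true-score covariances, so only the own-variance terms attenuate.
True-score variance = [9.7²·0.92 + 7.5²·0.62] − 45.105 = 121.438 − 45.105 = 76.3328.
Reliability = 76.3328 / 105.235 = 0.7254.

0.7254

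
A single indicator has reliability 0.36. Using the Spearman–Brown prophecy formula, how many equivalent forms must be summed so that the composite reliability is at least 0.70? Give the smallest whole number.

k ≥ ρ*(1−ρ₁)/(ρ₁(1−ρ*)) = 0.70·0.64 / (0.36·0.30) = 4.148.
Smallest integer k = 5.

5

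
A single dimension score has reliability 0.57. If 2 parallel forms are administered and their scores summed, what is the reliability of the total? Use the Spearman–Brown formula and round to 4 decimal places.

0.7261

ρ_k = kρ / (1 + (k−1)ρ) = 2·0.57 / (1 + 1·0.57) = 1.140 / 1.570 = 0.7261.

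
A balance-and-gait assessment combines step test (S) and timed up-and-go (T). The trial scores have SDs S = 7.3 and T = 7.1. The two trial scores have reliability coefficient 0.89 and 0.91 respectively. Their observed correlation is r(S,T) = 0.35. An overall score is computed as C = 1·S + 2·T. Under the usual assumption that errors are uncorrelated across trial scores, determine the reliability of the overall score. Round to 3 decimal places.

0.927

Var(C) = 7.3² + 2²·7.1² + 2·[2·7.3·7.1·0.35] = 254.93 + 72.562 = 327.492.
With uncorrelated errors the cross-covariances are all true-score covariance, so they carry over unchanged; only the diagonal terms shrink to ρᵢσᵢ².
True-score variance = [7.3²·0.89 + 2²·7.1²·0.91] + 72.562 = 230.921 + 72.562 = 303.483.
Reliability = 303.483 / 327.492 = 0.927.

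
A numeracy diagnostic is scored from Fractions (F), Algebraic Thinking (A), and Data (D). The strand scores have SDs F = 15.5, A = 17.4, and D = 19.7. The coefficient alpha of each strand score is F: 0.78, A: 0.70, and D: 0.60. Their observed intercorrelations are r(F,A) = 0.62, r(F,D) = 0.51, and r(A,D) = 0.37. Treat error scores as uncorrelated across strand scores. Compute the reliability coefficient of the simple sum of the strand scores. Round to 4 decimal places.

Var(F+A+D) = 15.5² + 17.4² + 19.7² + 2·[15.5·17.4·0.62 + 15.5·19.7·0.51 + 17.4·19.7·0.37] = 931.1 + 899.542 = 1830.64.
Because errors are independent across components, Cov(Tᵢ,Tⱼ) = Cov(Xᵢ,Xⱼ); the off-diagonal part of the true-score variance is the same as above.
True-score variance = [15.5²·0.78 + 17.4²·0.70 + 19.7²·0.60] + 899.542 = 632.181 + 899.542 = 1531.72.
Reliability = 1531.72 / 1830.64 = 0.8367.

0.8367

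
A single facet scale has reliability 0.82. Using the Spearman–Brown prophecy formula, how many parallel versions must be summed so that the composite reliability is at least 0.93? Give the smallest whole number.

3

k ≥ ρ*(1−ρ₁)/(ρ₁(1−ρ*)) = 0.93·0.18 / (0.82·0.07) = 2.916.
Smallest integer k = 3.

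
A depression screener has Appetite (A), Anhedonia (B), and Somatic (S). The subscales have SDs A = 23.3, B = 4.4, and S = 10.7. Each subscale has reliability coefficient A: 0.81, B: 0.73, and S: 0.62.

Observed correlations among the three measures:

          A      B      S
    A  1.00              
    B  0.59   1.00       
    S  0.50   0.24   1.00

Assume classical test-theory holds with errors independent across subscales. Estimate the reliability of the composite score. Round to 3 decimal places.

0.858

Var(A+B+S) = 23.3² + 4.4² + 10.7² + 2·[23.3·4.4·0.59 + 23.3·10.7·0.50 + 4.4·10.7·0.24] = 676.74 + 392.882 = 1069.62.
Under uncorrelated errors the observed covariances equal the true-score covariances, so only the own-variance terms attenuate.
True-score variance = [23.3²·0.81 + 4.4²·0.73 + 10.7²·0.62] + 392.882 = 524.857 + 392.882 = 917.739.
Reliability = 917.739 / 1069.62 = 0.858.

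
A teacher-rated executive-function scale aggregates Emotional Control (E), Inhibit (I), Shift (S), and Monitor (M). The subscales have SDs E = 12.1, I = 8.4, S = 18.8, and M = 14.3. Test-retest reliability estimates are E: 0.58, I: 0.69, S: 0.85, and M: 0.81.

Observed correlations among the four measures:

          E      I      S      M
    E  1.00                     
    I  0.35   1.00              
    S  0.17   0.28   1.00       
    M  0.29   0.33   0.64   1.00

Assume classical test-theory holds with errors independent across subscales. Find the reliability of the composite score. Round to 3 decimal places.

0.886

Var(E+I+S+M) = 12.1² + 8.4² + 18.8² + 14.3² + 2·[12.1·8.4·0.35 + 12.1·18.8·0.17 + 12.1·14.3·0.29 + 8.4·18.8·0.28 + 8.4·14.3·0.33 + 18.8·14.3·0.64] = 774.9 + 760.678 = 1535.58.
With uncorrelated errors the cross-covariances are all true-score covariance, so they carry over unchanged; only the diagonal terms shrink to ρᵢσᵢ².
True-score variance = [12.1²·0.58 + 8.4²·0.69 + 18.8²·0.85 + 14.3²·0.81] + 760.678 = 599.665 + 760.678 = 1360.34.
Reliability = 1360.34 / 1535.58 = 0.886.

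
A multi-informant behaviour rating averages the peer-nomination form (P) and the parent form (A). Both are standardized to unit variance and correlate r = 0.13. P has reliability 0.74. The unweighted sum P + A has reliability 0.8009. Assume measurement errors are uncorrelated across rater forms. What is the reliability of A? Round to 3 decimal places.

0.810

Var(P+A) = 2 + 2·0.13 = 2.260.
True-score variance = ρ_P + ρ_A + 2·0.13, so 0.8009 = (0.74 + ρ_A + 0.26) / 2.260.
ρ_A = 0.8009·2.260 − 0.74 − 0.26 = 0.810.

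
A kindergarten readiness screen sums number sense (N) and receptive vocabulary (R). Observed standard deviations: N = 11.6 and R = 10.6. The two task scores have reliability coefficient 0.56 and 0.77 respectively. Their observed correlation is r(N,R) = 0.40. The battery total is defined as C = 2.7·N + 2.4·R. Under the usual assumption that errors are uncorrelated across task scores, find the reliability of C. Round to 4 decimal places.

Var(C) = 2.7²·11.6² + 2.4²·10.6² + 2·[6.48·11.6·10.6·0.40] = 1628.14 + 637.425 = 2265.56.
Under uncorrelated errors the observed covariances equal the true-score covariances, so only the own-variance terms attenuate.
True-score variance = [2.7²·11.6²·0.56 + 2.4²·10.6²·0.77] + 637.425 = 1047.67 + 637.425 = 1685.09.
Reliability = 1685.09 / 2265.56 = 0.7438.

0.7438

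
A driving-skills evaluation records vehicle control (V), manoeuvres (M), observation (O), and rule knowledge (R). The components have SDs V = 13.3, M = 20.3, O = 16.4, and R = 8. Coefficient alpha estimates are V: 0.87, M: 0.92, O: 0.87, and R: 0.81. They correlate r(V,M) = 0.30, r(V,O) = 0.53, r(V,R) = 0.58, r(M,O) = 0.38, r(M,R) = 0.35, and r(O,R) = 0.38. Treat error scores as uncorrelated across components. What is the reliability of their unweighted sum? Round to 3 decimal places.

Var(V+M+O+R) = 13.3² + 20.3² + 16.4² + 8² + 2·[13.3·20.3·0.30 + 13.3·16.4·0.53 + 13.3·8·0.58 + 20.3·16.4·0.38 + 20.3·8·0.35 + 16.4·8·0.38] = 921.94 + 983.036 = 1904.98.
With uncorrelated errors the cross-covariances are all true-score covariance, so they carry over unchanged; only the diagonal terms shrink to ρᵢσᵢ².
True-score variance = [13.3²·0.87 + 20.3²·0.92 + 16.4²·0.87 + 8²·0.81] + 983.036 = 818.852 + 983.036 = 1801.89.
Reliability = 1801.89 / 1904.98 = 0.946.

0.946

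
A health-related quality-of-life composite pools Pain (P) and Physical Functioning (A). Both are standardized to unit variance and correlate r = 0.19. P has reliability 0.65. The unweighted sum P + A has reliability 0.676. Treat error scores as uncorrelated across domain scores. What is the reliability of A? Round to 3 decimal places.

0.579

Var(P+A) = 2 + 2·0.19 = 2.380.
True-score variance = ρ_P + ρ_A + 2·0.19, so 0.676 = (0.65 + ρ_A + 0.38) / 2.380.
ρ_A = 0.676·2.380 − 0.65 − 0.38 = 0.579.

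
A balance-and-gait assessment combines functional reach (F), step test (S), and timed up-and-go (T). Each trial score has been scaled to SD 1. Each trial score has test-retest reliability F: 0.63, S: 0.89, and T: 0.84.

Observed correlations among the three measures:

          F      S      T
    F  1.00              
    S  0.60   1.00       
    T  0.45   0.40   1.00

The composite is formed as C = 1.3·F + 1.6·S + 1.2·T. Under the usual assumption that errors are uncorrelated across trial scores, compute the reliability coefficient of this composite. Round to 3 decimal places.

0.898

Var(C) = 1.3² + 1.6² + 1.2² + 2·[2.08·0.60 + 1.56·0.45 + 1.92·0.40] = 5.69 + 5.436 = 11.126.
Because errors are independent across components, Cov(Tᵢ,Tⱼ) = Cov(Xᵢ,Xⱼ); the off-diagonal part of the true-score variance is the same as above.
True-score variance = [1.3²·0.63 + 1.6²·0.89 + 1.2²·0.84] + 5.436 = 4.5527 + 5.436 = 9.9887.
Reliability = 9.9887 / 11.126 = 0.898.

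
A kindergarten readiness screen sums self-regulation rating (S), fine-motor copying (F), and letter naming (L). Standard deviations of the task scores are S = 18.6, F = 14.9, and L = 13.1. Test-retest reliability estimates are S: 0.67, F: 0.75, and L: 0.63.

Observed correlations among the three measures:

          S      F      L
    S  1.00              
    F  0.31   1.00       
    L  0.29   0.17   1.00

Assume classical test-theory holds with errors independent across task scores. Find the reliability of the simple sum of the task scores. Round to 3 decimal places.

0.792

Var(S+F+L) = 18.6² + 14.9² + 13.1² + 2·[18.6·14.9·0.31 + 18.6·13.1·0.29 + 14.9·13.1·0.17] = 739.58 + 379.514 = 1119.09.
Because errors are independent across components, Cov(Tᵢ,Tⱼ) = Cov(Xᵢ,Xⱼ); the off-diagonal part of the true-score variance is the same as above.
True-score variance = [18.6²·0.67 + 14.9²·0.75 + 13.1²·0.63] + 379.514 = 506.415 + 379.514 = 885.929.
Reliability = 885.929 / 1119.09 = 0.792.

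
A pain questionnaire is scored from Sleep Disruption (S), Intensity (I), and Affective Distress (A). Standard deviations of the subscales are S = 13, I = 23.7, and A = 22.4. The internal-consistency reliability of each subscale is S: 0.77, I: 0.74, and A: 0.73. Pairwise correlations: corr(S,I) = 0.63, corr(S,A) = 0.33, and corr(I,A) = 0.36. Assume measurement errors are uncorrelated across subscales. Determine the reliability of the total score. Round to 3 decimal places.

0.854

Var(S+I+A) = 13² + 23.7² + 22.4² + 2·[13·23.7·0.63 + 13·22.4·0.33 + 23.7·22.4·0.36] = 1232.45 + 962.632 = 2195.08.
Under uncorrelated errors the observed covariances equal the true-score covariances, so only the own-variance terms attenuate.
True-score variance = [13²·0.77 + 23.7²·0.74 + 22.4²·0.73] + 962.632 = 912.065 + 962.632 = 1874.7.
Reliability = 1874.7 / 2195.08 = 0.854.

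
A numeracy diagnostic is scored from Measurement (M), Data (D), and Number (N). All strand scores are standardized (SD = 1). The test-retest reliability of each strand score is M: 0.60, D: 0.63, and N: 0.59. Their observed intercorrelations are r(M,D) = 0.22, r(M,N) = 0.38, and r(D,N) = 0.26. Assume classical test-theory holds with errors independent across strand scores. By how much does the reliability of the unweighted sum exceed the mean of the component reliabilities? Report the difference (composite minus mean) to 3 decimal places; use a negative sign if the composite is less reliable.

Var(sum) = 3 + 1.72 = 4.72; true-score variance = 1.82 + 1.72 = 3.54; composite reliability = 0.7500.
Mean component reliability = 0.6067.
Difference = 0.7500 − 0.6067 = 0.143.

0.143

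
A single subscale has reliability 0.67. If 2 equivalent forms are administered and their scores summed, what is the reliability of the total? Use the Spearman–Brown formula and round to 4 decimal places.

ρ_k = kρ / (1 + (k−1)ρ) = 2·0.67 / (1 + 1·0.67) = 1.340 / 1.670 = 0.8024.

0.8024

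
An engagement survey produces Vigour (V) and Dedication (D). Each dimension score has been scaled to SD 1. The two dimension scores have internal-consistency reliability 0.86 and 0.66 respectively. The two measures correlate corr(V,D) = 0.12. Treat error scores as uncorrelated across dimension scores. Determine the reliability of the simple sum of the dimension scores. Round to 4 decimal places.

Var(V+D) = 2 + 2·[0.12] = 2 + 0.24 = 2.24.
Because errors are independent across components, Cov(Tᵢ,Tⱼ) = Cov(Xᵢ,Xⱼ); the off-diagonal part of the true-score variance is the same as above.
True-score variance = [0.86 + 0.66] + 0.24 = 1.52 + 0.24 = 1.76.
Reliability = 1.76 / 2.24 = 0.7857.

0.7857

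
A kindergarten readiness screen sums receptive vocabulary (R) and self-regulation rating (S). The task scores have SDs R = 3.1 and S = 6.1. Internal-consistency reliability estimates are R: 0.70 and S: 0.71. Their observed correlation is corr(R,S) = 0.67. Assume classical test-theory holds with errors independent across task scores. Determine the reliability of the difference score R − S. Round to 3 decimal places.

Var(R−S) = 3.1² + 6.1² − 2·3.1·6.1·0.67 = 46.82 − 25.3394 = 21.4806.
Under uncorrelated errors the observed covariances equal the true-score covariances, so only the own-variance terms attenuate.
True-score variance = [3.1²·0.70 + 6.1²·0.71] − 25.3394 = 33.1461 − 25.3394 = 7.8067.
Reliability = 7.8067 / 21.4806 = 0.363.

0.363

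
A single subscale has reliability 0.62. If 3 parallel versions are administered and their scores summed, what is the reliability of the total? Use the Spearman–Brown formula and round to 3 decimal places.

0.830

ρ_k = kρ / (1 + (k−1)ρ) = 3·0.62 / (1 + 2·0.62) = 1.860 / 2.240 = 0.830.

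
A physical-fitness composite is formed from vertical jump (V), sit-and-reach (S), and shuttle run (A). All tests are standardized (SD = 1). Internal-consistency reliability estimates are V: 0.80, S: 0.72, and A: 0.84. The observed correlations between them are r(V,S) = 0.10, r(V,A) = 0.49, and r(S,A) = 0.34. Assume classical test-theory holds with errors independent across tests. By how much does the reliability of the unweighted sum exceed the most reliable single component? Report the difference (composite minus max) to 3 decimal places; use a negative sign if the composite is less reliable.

0.028

Var(sum) = 3 + 1.86 = 4.86; true-score variance = 2.36 + 1.86 = 4.22; composite reliability = 0.8683.
Max component reliability = 0.8400.
Difference = 0.8683 − 0.8400 = 0.028.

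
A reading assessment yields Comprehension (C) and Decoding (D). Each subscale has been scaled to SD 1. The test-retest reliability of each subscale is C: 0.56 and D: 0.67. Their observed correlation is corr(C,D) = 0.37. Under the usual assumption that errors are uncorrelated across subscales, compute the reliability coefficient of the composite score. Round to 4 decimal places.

Var(C+D) = 2 + 2·[0.37] = 2 + 0.74 = 2.74.
With uncorrelated errors the cross-covariances are all true-score covariance, so they carry over unchanged; only the diagonal terms shrink to ρᵢσᵢ².
True-score variance = [0.56 + 0.67] + 0.74 = 1.23 + 0.74 = 1.97.
Reliability = 1.97 / 2.74 = 0.7190.

0.7190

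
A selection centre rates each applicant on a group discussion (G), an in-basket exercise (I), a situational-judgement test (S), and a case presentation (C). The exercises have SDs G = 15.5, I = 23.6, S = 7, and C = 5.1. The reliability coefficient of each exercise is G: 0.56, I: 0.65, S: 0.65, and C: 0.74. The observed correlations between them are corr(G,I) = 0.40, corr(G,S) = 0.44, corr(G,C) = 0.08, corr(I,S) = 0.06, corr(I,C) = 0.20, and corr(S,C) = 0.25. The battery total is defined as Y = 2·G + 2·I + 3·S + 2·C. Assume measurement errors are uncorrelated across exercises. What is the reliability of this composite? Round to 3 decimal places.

0.767

Var(Y) = 2²·15.5² + 2²·23.6² + 3²·7² + 2²·5.1² + 2·[4·15.5·23.6·0.40 + 6·15.5·7·0.44 + 4·15.5·5.1·0.08 + 6·23.6·7·0.06 + 4·23.6·5.1·0.20 + 6·7·5.1·0.25] = 3733.88 + 2212.65 = 5946.53.
Because errors are independent across components, Cov(Tᵢ,Tⱼ) = Cov(Xᵢ,Xⱼ); the off-diagonal part of the true-score variance is the same as above.
True-score variance = [2²·15.5²·0.56 + 2²·23.6²·0.65 + 3²·7²·0.65 + 2²·5.1²·0.74] + 2212.65 = 2349.9 + 2212.65 = 4562.55.
Reliability = 4562.55 / 5946.53 = 0.767.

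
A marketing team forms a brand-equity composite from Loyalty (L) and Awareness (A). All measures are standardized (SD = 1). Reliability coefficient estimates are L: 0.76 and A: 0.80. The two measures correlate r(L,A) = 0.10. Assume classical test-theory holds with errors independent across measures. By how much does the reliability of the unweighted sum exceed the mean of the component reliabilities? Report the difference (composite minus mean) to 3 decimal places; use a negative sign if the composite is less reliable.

Var(sum) = 2 + 0.2 = 2.2; true-score variance = 1.56 + 0.2 = 1.76; composite reliability = 0.8000.
Mean component reliability = 0.7800.
Difference = 0.8000 − 0.7800 = 0.020.

0.020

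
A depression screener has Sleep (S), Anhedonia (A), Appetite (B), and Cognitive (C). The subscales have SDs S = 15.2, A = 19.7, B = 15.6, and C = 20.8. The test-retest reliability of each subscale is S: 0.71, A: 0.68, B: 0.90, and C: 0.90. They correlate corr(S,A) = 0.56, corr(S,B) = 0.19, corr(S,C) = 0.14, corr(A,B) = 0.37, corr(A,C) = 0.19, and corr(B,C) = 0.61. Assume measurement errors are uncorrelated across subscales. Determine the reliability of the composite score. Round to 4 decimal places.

Var(S+A+B+C) = 15.2² + 19.7² + 15.6² + 20.8² + 2·[15.2·19.7·0.56 + 15.2·15.6·0.19 + 15.2·20.8·0.14 + 19.7·15.6·0.37 + 19.7·20.8·0.19 + 15.6·20.8·0.61] = 1295.13 + 1292.99 = 2588.12.
With uncorrelated errors the cross-covariances are all true-score covariance, so they carry over unchanged; only the diagonal terms shrink to ρᵢσᵢ².
True-score variance = [15.2²·0.71 + 19.7²·0.68 + 15.6²·0.90 + 20.8²·0.90] + 1292.99 = 1036.34 + 1292.99 = 2329.33.
Reliability = 2329.33 / 2588.12 = 0.9000.

0.9000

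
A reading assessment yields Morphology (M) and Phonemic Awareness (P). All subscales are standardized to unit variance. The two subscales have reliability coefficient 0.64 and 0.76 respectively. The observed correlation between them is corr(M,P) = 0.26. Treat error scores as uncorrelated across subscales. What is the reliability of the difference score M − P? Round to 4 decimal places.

Var(M−P) = 1 + 1 − 2·0.26 = 2 − 0.52 = 1.48.
Because errors are independent across components, Cov(Tᵢ,Tⱼ) = Cov(Xᵢ,Xⱼ); the off-diagonal part of the true-score variance is the same as above.
True-score variance = [0.64 + 0.76] − 0.52 = 1.4 − 0.52 = 0.88.
Reliability = 0.88 / 1.48 = 0.5946.

0.5946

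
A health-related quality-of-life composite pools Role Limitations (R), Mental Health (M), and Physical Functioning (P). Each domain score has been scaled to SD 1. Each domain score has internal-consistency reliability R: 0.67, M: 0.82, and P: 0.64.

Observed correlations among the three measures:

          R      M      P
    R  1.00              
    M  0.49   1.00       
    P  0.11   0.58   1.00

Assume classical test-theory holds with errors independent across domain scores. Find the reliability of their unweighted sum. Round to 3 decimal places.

Var(R+M+P) = 3 + 2·[0.49 + 0.11 + 0.58] = 3 + 2.36 = 5.36.
Under uncorrelated errors the observed covariances equal the true-score covariances, so only the own-variance terms attenuate.
True-score variance = [0.67 + 0.82 + 0.64] + 2.36 = 2.13 + 2.36 = 4.49.
Reliability = 4.49 / 5.36 = 0.838.

0.838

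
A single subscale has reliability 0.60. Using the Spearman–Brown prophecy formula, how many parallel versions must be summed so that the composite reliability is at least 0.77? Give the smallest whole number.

k ≥ ρ*(1−ρ₁)/(ρ₁(1−ρ*)) = 0.77·0.40 / (0.60·0.23) = 2.232.
Smallest integer k = 3.

3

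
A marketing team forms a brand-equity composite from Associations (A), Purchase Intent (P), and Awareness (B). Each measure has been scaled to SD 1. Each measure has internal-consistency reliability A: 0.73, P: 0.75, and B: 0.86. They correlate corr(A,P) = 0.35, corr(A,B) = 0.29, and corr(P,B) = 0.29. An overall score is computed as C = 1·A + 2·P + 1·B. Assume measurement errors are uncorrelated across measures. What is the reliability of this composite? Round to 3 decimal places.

0.846

Var(C) = 1 + 2² + 1 + 2·[2·0.35 + 0.29 + 2·0.29] = 6 + 3.14 = 9.14.
Under uncorrelated errors the observed covariances equal the true-score covariances, so only the own-variance terms attenuate.
True-score variance = [0.73 + 2²·0.75 + 0.86] + 3.14 = 4.59 + 3.14 = 7.73.
Reliability = 7.73 / 9.14 = 0.846.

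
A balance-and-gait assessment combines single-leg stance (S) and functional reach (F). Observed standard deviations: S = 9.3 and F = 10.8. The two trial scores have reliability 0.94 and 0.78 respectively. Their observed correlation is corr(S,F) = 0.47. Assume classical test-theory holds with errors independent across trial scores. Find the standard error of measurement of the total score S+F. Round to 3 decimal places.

5.554

Var(total) = 203.13 + 94.4136 = 297.544.
True-score variance = 172.28 + 94.4136 = 266.693, so reliability = 0.8963.
Error variance = 297.544 − 266.693 = 30.8502; SEM = √30.8502 = 5.554.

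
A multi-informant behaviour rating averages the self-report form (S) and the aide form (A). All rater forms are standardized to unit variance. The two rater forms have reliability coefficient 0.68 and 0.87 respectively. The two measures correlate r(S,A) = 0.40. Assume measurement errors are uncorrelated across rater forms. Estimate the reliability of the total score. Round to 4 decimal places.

0.8393

Var(S+A) = 2 + 2·[0.40] = 2 + 0.8 = 2.8.
Because errors are independent across components, Cov(Tᵢ,Tⱼ) = Cov(Xᵢ,Xⱼ); the off-diagonal part of the true-score variance is the same as above.
True-score variance = [0.68 + 0.87] + 0.8 = 1.55 + 0.8 = 2.35.
Reliability = 2.35 / 2.8 = 0.8393.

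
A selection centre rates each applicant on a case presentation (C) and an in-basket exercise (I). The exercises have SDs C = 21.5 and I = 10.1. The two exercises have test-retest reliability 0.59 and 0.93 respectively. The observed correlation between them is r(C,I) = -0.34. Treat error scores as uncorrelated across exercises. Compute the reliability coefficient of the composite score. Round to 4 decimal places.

0.5279

Var(C+I) = 21.5² + 10.1² + 2·[21.5·10.1·(-0.34)] = 564.26 − 147.662 = 416.598.
With uncorrelated errors the cross-covariances are all true-score covariance, so they carry over unchanged; only the diagonal terms shrink to ρᵢσᵢ².
True-score variance = [21.5²·0.59 + 10.1²·0.93] − 147.662 = 367.597 − 147.662 = 219.935.
Reliability = 219.935 / 416.598 = 0.5279.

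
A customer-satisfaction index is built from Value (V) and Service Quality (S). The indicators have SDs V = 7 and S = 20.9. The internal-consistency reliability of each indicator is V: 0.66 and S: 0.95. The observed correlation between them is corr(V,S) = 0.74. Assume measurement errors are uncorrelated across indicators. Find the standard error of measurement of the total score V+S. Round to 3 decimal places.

Var(total) = 485.81 + 216.524 = 702.334.
True-score variance = 447.309 + 216.524 = 663.833, so reliability = 0.9452.
Error variance = 702.334 − 663.833 = 38.5005; SEM = √38.5005 = 6.205.

6.205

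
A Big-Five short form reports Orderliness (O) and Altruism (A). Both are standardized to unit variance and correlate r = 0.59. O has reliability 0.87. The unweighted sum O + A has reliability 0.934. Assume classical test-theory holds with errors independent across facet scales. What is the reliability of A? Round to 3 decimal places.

0.920

Var(O+A) = 2 + 2·0.59 = 3.180.
True-score variance = ρ_O + ρ_A + 2·0.59, so 0.934 = (0.87 + ρ_A + 1.18) / 3.180.
ρ_A = 0.934·3.180 − 0.87 − 1.18 = 0.920.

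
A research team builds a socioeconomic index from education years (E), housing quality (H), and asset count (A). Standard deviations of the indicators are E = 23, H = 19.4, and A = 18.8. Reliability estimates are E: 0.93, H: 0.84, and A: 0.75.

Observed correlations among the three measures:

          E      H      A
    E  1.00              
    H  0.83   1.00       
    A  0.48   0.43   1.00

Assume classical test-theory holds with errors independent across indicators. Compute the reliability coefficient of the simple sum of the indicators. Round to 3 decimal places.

0.932

Var(E+H+A) = 23² + 19.4² + 18.8² + 2·[23·19.4·0.83 + 23·18.8·0.48 + 19.4·18.8·0.43] = 1258.8 + 1469.46 = 2728.26.
Under uncorrelated errors the observed covariances equal the true-score covariances, so only the own-variance terms attenuate.
True-score variance = [23²·0.93 + 19.4²·0.84 + 18.8²·0.75] + 1469.46 = 1073.19 + 1469.46 = 2542.65.
Reliability = 2542.65 / 2728.26 = 0.932.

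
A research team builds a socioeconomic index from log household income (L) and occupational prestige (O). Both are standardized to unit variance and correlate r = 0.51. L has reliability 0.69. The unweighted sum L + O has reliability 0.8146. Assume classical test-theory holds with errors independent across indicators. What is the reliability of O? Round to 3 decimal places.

Var(L+O) = 2 + 2·0.51 = 3.020.
True-score variance = ρ_L + ρ_O + 2·0.51, so 0.8146 = (0.69 + ρ_O + 1.02) / 3.020.
ρ_O = 0.8146·3.020 − 0.69 − 1.02 = 0.750.

0.750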